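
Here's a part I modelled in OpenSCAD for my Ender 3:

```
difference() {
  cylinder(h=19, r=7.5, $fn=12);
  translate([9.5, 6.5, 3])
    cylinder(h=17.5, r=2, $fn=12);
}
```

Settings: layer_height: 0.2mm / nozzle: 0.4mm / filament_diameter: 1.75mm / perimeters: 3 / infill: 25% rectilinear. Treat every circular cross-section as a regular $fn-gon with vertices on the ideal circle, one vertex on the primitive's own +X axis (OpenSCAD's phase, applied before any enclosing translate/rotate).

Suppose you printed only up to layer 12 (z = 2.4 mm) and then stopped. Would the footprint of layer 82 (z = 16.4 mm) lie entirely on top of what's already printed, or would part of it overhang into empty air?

Compare the two slices. At z = 2.4: the r=7.5 cylinder contributes a regular 12-gon of circumradius 7.5 (area = (12/2)·7.500²·sin(360°/12) = 168.75 mm²); the cylinder at (9.5, 6.5) does not reach this height (z outside [3, 20.5]); Taking the first minus the rest: none of the subtracted shapes is present at this height, so the r=7.5 cylinder is unchanged — area = 168.75 mm². At z = 16.4: the cylinder: section is a regular 12-gon, circumradius r=7.5 (area = (12/2)·7.500²·sin(360°/12) = 168.75 mm²); the r=2 cylinder at (9.5, 6.5) gives a regular 12-gon of circumradius 2 (constant along its height) (area = (12/2)·2.000²·sin(360°/12) = 12.00 mm²); Subtracting the remaining from the first: starting from the r=7.5 cylinder (168.75 mm²), the r=2 cylinder at (9.5, 6.5) misses the remaining region (no effect) — area = 168.75 mm². Checking containment: the cross-section at z = 16.4 is a subset of the cross-section at z = 2.4.

entirely on top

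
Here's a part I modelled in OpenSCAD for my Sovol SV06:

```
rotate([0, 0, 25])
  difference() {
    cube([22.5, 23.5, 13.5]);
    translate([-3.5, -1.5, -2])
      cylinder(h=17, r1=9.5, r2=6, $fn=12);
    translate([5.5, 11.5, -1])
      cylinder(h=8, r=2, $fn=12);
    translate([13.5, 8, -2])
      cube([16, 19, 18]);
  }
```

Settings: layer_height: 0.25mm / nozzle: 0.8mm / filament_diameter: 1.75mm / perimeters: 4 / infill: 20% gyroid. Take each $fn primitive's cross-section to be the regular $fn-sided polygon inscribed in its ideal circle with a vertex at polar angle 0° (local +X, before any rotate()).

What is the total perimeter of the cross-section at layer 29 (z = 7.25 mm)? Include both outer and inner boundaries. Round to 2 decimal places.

89.77 mm

At z = 7.25 mm: the cube is present — its section is the full 22.5×23.5 rectangle (perimeter 92.00 mm); the cone at (-3.5, -1.5): at t=0.544 of its height the radius interpolates to r₁+(r₂−r₁)t = 7.596, giving a regular 12-gon of that circumradius (perimeter = 2·12·7.596·sin(180°/12) = 47.18 mm); the cylinder at (5.5, 11.5) does not reach this height (z outside [-1, 7]); the cube at (13.5, 8) is present — its section is the full 16×19 rectangle (perimeter 70.00 mm); Subtracting the remaining from the first: starting from the 22.5×23.5 cube, the cone at (-3.5, -1.5) partially overlaps it — only the 12.48 mm² overlap (of its 173.08 mm²) is removed, clipping the outline; the 16×19 cube at (13.5, 8) partially overlaps it — only the 139.50 mm² overlap (of its 304.00 mm²) is removed, clipping the outline — boundary = 89.77 mm; (rotated 25° about Z; rotation is an isometry so areas/perimeters/island counts are preserved). Overall, the cross-section is a single solid region. Total boundary length (outer) = 89.77 mm.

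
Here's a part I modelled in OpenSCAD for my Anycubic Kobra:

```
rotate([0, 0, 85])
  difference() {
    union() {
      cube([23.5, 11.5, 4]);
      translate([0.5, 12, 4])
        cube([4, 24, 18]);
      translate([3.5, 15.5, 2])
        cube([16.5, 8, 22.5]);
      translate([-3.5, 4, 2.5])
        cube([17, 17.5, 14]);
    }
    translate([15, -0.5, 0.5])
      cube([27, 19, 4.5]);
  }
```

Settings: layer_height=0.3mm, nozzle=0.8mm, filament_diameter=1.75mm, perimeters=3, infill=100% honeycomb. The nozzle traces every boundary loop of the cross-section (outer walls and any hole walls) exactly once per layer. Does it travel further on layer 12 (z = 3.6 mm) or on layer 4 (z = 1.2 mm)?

layer 12 (z = 3.6 mm)

Layer 12 (z = 3.6): the cube (footprint 23.5×11.5) is included at this height (perimeter 70.00 mm); the cube at (0.5, 12) does not reach this height (z outside [4, 22]); the cube at (3.5, 15.5) (footprint 16.5×8) is included at this height (perimeter 49.00 mm); the cube at (-3.5, 4) (footprint 17×17.5) is included at this height (perimeter 69.00 mm); Taking the union: the regions partially overlap (shared area 161.25 mm²), so the edge portions inside another operand are dropped and the merged outline is re-measured after clipping — boundary = 114.00 mm; the cube at (15, -0.5) (footprint 27×19) is included at this height (perimeter 92.00 mm); Subtracting the remaining from the first: starting from the result so far, the 27×19 cube at (15, -0.5) partially overlaps it — only the 112.75 mm² overlap (of its 513.00 mm²) is removed, clipping the outline — boundary = 97.00 mm; (whole slice rotated 85° about Z — lengths, areas and connectivity unchanged). So its perimeter = 97.00 mm. Layer 4 (z = 1.2): the cube (footprint 23.5×11.5) is included at this height (perimeter 70.00 mm); the cube at (0.5, 12) does not reach this height (z outside [4, 22]); the cube at (3.5, 15.5) is not intersected at this z (z outside [2, 24.5]); the cube at (-3.5, 4) is absent (z outside [2.5, 16.5]); Merging all regions: only the 23.5×11.5 cube is present, so the union is just that shape — boundary = 70.00 mm; the 27×19 cube at (15, -0.5) contributes its full rectangle (perimeter 92.00 mm); Subtracting the remaining from the first: starting from that combined region, the 27×19 cube at (15, -0.5) partially overlaps it — only the 97.75 mm² overlap (of its 513.00 mm²) is removed, clipping the outline — boundary = 53.00 mm; (whole slice rotated 85° about Z — lengths, areas and connectivity unchanged). So its perimeter = 53.00 mm. Layer 12 is larger (97.00 vs 53.00 mm).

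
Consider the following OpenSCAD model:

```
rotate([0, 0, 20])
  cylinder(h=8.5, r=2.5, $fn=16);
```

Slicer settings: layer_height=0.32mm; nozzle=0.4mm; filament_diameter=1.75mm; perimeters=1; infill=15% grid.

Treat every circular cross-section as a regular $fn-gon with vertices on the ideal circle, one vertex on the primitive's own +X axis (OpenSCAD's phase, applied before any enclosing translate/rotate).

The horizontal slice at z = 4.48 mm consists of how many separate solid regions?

1

At z = 4.48 mm: the r=2.5 cylinder contributes a regular 16-gon of circumradius 2.5; (whole slice rotated 20° about Z — lengths, areas and connectivity unchanged). The result has 1 disconnected region.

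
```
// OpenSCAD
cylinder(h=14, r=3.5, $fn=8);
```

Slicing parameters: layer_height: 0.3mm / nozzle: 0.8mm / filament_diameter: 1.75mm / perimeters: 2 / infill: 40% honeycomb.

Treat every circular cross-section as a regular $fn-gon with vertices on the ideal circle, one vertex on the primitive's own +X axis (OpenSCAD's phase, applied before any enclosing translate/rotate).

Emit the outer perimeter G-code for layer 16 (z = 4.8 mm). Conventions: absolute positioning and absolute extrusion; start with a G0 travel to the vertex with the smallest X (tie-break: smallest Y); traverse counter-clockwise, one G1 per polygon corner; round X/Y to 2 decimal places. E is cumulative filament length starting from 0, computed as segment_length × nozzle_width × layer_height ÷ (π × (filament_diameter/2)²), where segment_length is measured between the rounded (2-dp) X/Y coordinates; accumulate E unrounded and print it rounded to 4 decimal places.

At z = 4.8 mm: the r=3.5 cylinder contributes a regular 8-gon of circumradius 3.5. The outline is a single polygon with 8 vertices. Extrusion per mm of travel: 0.8 × 0.3 / (π × 0.875²) = 0.099780. Accumulating E over each segment gives final E = 2.1362.

G0 X-3.50 Y0.00 Z4.80
G1 X-2.47 Y-2.47 E0.2670
G1 X0.00 Y-3.50 E0.5341
G1 X2.47 Y-2.47 E0.8011
G1 X3.50 Y0.00 E1.0681
G1 X2.47 Y2.47 E1.3351
G1 X0.00 Y3.50 E1.6022
G1 X-2.47 Y2.47 E1.8692
G1 X-3.50 Y0.00 E2.1362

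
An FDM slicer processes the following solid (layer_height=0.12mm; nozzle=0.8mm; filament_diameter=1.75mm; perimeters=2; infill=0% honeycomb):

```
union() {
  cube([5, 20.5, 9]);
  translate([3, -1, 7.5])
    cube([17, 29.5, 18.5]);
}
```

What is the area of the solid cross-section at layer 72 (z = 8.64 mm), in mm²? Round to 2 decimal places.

At z = 8.64 mm: the cube is present — its section is the full 5×20.5 rectangle (area 102.50 mm²); the cube at (3, -1) is present — its section is the full 17×29.5 rectangle (area 501.50 mm²); Combining (union): the regions partially overlap — summed areas 604.00 mm² minus the doubly-counted overlap 41.00 mm² gives 563.00 mm² — area = 563.00 mm². Overall, the cross-section is a single solid region. Net area = 563.00 mm².

563.00 mm²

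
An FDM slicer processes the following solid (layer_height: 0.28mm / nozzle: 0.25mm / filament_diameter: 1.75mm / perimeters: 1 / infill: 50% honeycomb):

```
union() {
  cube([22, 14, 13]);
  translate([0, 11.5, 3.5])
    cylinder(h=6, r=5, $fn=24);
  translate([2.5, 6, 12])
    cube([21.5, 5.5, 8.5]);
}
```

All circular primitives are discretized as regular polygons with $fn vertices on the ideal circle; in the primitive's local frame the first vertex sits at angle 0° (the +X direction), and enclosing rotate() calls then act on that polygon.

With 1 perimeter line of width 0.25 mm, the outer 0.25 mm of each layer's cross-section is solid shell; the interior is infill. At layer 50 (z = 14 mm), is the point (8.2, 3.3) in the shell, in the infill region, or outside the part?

outside

At z = 14 mm: the cube is absent (z outside [0, 13]); the cylinder at (0, 11.5) is not intersected at this z (z outside [3.5, 9.5]); the cube at (2.5, 6) is present — its section is the full 21.5×5.5 rectangle; Merging all regions: only the 21.5×5.5 cube at (2.5, 6) is present, so the union is just that shape — 1 connected region. Overall, the cross-section is a single solid region. The nearest boundary edge runs (2.50, 6.00)→(24.00, 6.00); distance from the point to it = 2.70 mm. The point is not inside any of the regions above, so it lies outside the cross-section (2.70 mm from the nearest boundary).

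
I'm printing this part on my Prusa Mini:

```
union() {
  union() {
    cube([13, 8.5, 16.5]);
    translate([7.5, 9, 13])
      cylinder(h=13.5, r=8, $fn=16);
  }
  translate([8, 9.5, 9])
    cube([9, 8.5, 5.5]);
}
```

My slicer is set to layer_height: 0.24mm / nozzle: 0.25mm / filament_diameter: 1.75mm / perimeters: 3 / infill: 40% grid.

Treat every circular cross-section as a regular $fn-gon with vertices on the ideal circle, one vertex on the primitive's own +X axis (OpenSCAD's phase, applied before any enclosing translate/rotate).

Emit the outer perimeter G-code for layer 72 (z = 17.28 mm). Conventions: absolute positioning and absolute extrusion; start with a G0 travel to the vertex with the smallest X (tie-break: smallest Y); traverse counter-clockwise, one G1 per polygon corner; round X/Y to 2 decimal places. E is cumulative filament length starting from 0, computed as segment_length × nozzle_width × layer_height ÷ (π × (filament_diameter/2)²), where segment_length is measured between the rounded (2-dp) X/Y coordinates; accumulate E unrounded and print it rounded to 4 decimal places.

G0 X-0.50 Y9.00 Z17.28
G1 X0.11 Y5.94 E0.0778
G1 X1.84 Y3.34 E0.1557
G1 X4.44 Y1.61 E0.2336
G1 X7.50 Y1.00 E0.3115
G1 X10.56 Y1.61 E0.3893
G1 X13.16 Y3.34 E0.4672
G1 X14.89 Y5.94 E0.5451
G1 X15.50 Y9.00 E0.6229
G1 X14.89 Y12.06 E0.7008
G1 X13.16 Y14.66 E0.7787
G1 X10.56 Y16.39 E0.8566
G1 X7.50 Y17.00 E0.9344
G1 X4.44 Y16.39 E1.0123
G1 X1.84 Y14.66 E1.0902
G1 X0.11 Y12.06 E1.1681
G1 X-0.50 Y9.00 E1.2459

At z = 17.28 mm: the cube is absent (z outside [0, 16.5]); the cylinder at (7.5, 9): section is a regular 16-gon, circumradius r=8; Taking the union: only the r=8 cylinder at (7.5, 9) is present, so the union is just that shape — 1 connected region; the cube at (8, 9.5) is not intersected at this z (z outside [9, 14.5]); Combining (union): only that combined region is present, so the union is just that shape — 1 connected region. The outline is a single polygon with 16 vertices. Extrusion per mm of travel: 0.25 × 0.24 / (π × 0.875²) = 0.024945. Accumulating E over each segment gives final E = 1.2459.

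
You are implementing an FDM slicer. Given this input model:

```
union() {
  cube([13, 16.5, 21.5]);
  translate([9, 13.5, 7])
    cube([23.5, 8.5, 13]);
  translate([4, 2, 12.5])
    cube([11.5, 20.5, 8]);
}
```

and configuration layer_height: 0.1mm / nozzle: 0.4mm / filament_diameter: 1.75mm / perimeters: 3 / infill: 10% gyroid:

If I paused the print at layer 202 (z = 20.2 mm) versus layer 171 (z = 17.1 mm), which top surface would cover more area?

layer 171 (z = 17.1 mm)

Layer 202 (z = 20.2): the 13×16.5 cube contributes its full rectangle (area 214.50 mm²); the cube at (9, 13.5) is absent (z outside [7, 20]); the cube at (4, 2) is present — its section is the full 11.5×20.5 rectangle (area 235.75 mm²); Combining (union): the regions partially overlap — summed areas 450.25 mm² minus the doubly-counted overlap 130.50 mm² gives 319.75 mm² — area = 319.75 mm². So its area = 319.75 mm². Layer 171 (z = 17.1): the cube (footprint 13×16.5) is included at this height (area 214.50 mm²); the 23.5×8.5 cube at (9, 13.5) contributes its full rectangle (area 199.75 mm²); the 11.5×20.5 cube at (4, 2) contributes its full rectangle (area 235.75 mm²); Taking the union: the regions partially overlap — summed areas 650.00 mm² minus the doubly-counted overlap 185.75 mm² gives 464.25 mm² — area = 464.25 mm². So its area = 464.25 mm². Layer 171 is larger (464.25 vs 319.75 mm²).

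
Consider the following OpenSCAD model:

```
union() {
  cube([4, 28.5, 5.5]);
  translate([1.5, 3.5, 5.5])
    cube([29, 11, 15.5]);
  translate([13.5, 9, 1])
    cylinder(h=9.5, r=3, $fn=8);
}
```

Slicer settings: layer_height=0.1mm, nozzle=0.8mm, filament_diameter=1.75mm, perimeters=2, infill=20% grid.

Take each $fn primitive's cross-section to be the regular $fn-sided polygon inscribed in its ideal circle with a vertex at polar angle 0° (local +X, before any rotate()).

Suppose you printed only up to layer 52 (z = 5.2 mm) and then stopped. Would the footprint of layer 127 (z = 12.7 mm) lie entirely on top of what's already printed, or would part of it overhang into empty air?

part overhangs

Compare the two slices. At z = 5.2: the cube is present — its section is the full 4×28.5 rectangle (area 114.00 mm²); the cube at (1.5, 3.5) does not reach this height (z outside [5.5, 21]); the r=3 cylinder at (13.5, 9) contributes a regular 8-gon of circumradius 3 (area = (8/2)·3.000²·sin(360°/8) = 25.46 mm²); Combining (union): the 2 present regions are separate (no shared area or edge), so areas and boundary lengths simply add and each stays a separate island — area = 139.46 mm². At z = 12.7: the cube is not intersected at this z (z outside [0, 5.5]); the 29×11 cube at (1.5, 3.5) contributes its full rectangle (area 319.00 mm²); the cylinder at (13.5, 9) is not intersected at this z (z outside [1, 10.5]); Merging all regions: only the 29×11 cube at (1.5, 3.5) is present, so the union is just that shape — area = 319.00 mm². Checking containment: at z = 12.7 the cross-section extends beyond the z = 5.2 cross-section by about 266.04 mm².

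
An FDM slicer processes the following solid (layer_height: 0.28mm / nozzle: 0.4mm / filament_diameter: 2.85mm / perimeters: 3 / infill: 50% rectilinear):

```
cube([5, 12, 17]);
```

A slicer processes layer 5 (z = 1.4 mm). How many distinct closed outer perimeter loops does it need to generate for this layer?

1

At z = 1.4 mm: the cube is present — its section is the full 5×12 rectangle. The result has 1 disconnected region.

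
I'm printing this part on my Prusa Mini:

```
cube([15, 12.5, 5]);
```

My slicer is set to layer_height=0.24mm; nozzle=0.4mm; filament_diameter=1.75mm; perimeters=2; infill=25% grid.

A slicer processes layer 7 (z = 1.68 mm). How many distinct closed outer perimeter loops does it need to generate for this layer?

1

At z = 1.68 mm: the cube is present — its section is the full 15×12.5 rectangle. The result has 1 disconnected region.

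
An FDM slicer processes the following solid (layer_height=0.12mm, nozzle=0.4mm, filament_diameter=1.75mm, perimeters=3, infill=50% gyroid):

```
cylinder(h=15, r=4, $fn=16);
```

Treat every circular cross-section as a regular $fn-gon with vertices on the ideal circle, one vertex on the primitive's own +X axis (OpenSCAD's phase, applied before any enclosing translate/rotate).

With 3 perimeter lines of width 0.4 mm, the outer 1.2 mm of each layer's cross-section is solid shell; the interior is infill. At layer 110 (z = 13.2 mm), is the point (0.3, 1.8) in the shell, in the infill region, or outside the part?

At z = 13.2 mm: the cylinder: section is a regular 16-gon, circumradius r=4. Overall, the cross-section is a single solid region. The nearest boundary edge runs (1.53, 3.70)→(0.00, 4.00); distance from the point to it = 2.10 mm. The point is inside the cross-section and 2.10 mm from the nearest boundary — more than the 1.2 mm shell width (3 × 0.4), so it's in the infill interior.

infill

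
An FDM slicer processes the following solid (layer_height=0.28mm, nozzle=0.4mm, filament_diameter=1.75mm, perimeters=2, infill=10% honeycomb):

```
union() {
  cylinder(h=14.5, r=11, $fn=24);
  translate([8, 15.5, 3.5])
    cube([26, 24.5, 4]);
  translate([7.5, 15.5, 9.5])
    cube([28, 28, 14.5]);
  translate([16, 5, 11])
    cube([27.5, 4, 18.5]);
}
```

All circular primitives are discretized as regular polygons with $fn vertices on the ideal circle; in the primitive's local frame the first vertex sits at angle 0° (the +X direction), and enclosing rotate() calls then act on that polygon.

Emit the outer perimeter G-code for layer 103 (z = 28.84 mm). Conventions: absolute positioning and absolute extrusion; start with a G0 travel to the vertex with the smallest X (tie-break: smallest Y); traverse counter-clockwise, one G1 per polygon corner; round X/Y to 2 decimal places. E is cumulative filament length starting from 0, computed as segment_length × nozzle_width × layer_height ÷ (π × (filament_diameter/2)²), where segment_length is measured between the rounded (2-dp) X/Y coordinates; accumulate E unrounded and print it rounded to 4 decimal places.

At z = 28.84 mm: the cylinder is not intersected at this z (z outside [0, 14.5]); the cube at (8, 15.5) is absent (z outside [3.5, 7.5]); the cube at (7.5, 15.5) is not intersected at this z (z outside [9.5, 24]); the 27.5×4 cube at (16, 5) contributes its full rectangle; Taking the union: only the 27.5×4 cube at (16, 5) is present, so the union is just that shape — 1 connected region. The outline is a single polygon with 4 vertices. Extrusion per mm of travel: 0.4 × 0.28 / (π × 0.875²) = 0.046564. Accumulating E over each segment gives final E = 2.9335.

G0 X16.00 Y5.00 Z28.84
G1 X43.50 Y5.00 E1.2805
G1 X43.50 Y9.00 E1.4668
G1 X16.00 Y9.00 E2.7473
G1 X16.00 Y5.00 E2.9335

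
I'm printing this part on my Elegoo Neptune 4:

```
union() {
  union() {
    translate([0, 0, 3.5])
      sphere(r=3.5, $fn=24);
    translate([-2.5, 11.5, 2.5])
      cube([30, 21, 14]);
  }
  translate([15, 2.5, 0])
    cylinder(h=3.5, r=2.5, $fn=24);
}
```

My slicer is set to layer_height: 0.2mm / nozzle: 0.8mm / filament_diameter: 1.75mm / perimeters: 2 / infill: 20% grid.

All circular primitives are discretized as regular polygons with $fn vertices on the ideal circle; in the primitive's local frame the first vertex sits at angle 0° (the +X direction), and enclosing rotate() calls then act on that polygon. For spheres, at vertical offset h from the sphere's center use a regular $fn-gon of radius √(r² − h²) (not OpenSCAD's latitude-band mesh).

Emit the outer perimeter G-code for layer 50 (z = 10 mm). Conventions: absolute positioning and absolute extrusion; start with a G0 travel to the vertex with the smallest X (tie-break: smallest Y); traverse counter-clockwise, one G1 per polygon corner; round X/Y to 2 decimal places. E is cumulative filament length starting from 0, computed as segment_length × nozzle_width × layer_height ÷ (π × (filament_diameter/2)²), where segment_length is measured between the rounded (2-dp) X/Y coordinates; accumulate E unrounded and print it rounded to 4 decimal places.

At z = 10 mm: the sphere does not reach this height (|z−center|=6.500 > r=3.5); the cube at (-2.5, 11.5) is present — its section is the full 30×21 rectangle; Combining (union): only the 30×21 cube at (-2.5, 11.5) is present, so the union is just that shape — 1 connected region; the cylinder at (15, 2.5) does not reach this height (z outside [0, 3.5]); Merging all regions: only the result so far is present, so the union is just that shape — 1 connected region. The outline is a single polygon with 4 vertices. Extrusion per mm of travel: 0.8 × 0.2 / (π × 0.875²) = 0.066520. Accumulating E over each segment gives final E = 6.7851.

G0 X-2.50 Y11.50 Z10.00
G1 X27.50 Y11.50 E1.9956
G1 X27.50 Y32.50 E3.3925
G1 X-2.50 Y32.50 E5.3881
G1 X-2.50 Y11.50 E6.7851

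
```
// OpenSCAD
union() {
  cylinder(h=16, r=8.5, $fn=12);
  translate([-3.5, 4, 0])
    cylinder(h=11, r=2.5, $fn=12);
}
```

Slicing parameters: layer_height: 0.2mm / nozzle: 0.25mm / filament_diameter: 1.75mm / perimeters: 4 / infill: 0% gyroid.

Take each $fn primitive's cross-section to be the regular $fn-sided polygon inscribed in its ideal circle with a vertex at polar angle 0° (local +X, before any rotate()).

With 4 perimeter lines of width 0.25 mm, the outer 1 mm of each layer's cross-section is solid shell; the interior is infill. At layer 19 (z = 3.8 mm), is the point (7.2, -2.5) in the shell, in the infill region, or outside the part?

shell

At z = 3.8 mm: the cylinder: section is a regular 12-gon, circumradius r=8.5; the cylinder at (-3.5, 4): section is a regular 12-gon, circumradius r=2.5; Combining (union): the r=2.5 cylinder at (-3.5, 4) lies entirely inside the r=8.5 cylinder, so the union is just the r=8.5 cylinder — 1 connected region. Overall, the cross-section is a single solid region. The nearest boundary edge runs (8.50, 0.00)→(7.36, -4.25); distance from the point to it = 0.61 mm. The point is inside the cross-section, 0.61 mm from the nearest boundary — within the 1 mm shell band (4 × 0.25).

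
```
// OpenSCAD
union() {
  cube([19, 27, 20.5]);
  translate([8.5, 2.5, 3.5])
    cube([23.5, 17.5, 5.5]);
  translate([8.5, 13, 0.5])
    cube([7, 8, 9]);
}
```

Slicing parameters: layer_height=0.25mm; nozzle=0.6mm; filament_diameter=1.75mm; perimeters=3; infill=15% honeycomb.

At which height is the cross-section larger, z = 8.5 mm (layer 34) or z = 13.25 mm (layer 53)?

layer 34 (z = 8.5 mm)

Layer 34 (z = 8.5): the cube (footprint 19×27) is included at this height (area 513.00 mm²); the 23.5×17.5 cube at (8.5, 2.5) contributes its full rectangle (area 411.25 mm²); the cube at (8.5, 13) is present — its section is the full 7×8 rectangle (area 56.00 mm²); Taking the union: the regions partially overlap — summed areas 980.25 mm² minus the doubly-counted overlap 239.75 mm² gives 740.50 mm² — area = 740.50 mm². So its area = 740.50 mm². Layer 53 (z = 13.25): the cube (footprint 19×27) is included at this height (area 513.00 mm²); the cube at (8.5, 2.5) does not reach this height (z outside [3.5, 9]); the cube at (8.5, 13) is not intersected at this z (z outside [0.5, 9.5]); Combining (union): only the 19×27 cube is present, so the union is just that shape — area = 513.00 mm². So its area = 513.00 mm². Layer 34 is larger (740.50 vs 513.00 mm²).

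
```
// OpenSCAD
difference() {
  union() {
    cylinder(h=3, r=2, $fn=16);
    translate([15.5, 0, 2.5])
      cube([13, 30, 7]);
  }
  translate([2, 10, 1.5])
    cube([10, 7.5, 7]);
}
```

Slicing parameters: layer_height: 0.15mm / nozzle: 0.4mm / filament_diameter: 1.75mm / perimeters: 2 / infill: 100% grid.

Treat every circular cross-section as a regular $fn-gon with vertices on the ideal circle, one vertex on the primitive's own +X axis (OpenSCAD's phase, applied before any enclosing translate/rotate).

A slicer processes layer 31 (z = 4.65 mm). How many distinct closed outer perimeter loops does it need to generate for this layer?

At z = 4.65 mm: the cylinder does not reach this height (z outside [0, 3]); the cube at (15.5, 0) is present — its section is the full 13×30 rectangle; Combining (union): only the 13×30 cube at (15.5, 0) is present, so the union is just that shape — 1 connected region; the cube at (2, 10) is present — its section is the full 10×7.5 rectangle; Subtracting the remaining from the first: starting from that combined region, the 10×7.5 cube at (2, 10) misses the remaining region (no effect) — 1 connected region. The result has 1 disconnected region.

1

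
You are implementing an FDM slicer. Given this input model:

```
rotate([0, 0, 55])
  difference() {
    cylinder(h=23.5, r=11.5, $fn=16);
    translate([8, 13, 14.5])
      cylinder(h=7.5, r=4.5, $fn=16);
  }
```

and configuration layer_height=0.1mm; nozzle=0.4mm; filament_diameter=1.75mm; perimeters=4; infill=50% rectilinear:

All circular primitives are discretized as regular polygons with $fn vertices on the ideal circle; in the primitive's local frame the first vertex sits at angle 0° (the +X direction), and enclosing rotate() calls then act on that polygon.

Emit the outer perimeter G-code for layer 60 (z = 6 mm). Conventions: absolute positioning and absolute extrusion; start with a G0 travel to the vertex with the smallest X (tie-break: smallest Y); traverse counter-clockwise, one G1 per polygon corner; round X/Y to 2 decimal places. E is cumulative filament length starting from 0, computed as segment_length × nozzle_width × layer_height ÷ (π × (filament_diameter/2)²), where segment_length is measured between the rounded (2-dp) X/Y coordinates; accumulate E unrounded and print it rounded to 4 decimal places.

G0 X-11.33 Y-2.00 Z6.00
G1 X-9.70 Y-6.18 E0.0746
G1 X-6.60 Y-9.42 E0.1492
G1 X-2.49 Y-11.23 E0.2239
G1 X2.00 Y-11.33 E0.2986
G1 X6.18 Y-9.70 E0.3732
G1 X9.42 Y-6.60 E0.4477
G1 X11.23 Y-2.49 E0.5224
G1 X11.33 Y2.00 E0.5971
G1 X9.70 Y6.18 E0.6717
G1 X6.60 Y9.42 E0.7463
G1 X2.49 Y11.23 E0.8210
G1 X-2.00 Y11.33 E0.8957
G1 X-6.18 Y9.70 E0.9703
G1 X-9.42 Y6.60 E1.0448
G1 X-11.23 Y2.49 E1.1195
G1 X-11.33 Y-2.00 E1.1942

At z = 6 mm: the cylinder: section is a regular 16-gon, circumradius r=11.5; the cylinder at (8, 13) is not intersected at this z (z outside [14.5, 22]); After the difference (first − rest): none of the subtracted shapes is present at this height, so the r=11.5 cylinder is unchanged — 1 connected region; (whole slice rotated 55° about Z — lengths, areas and connectivity unchanged). The outline is a single polygon with 16 vertices. Extrusion per mm of travel: 0.4 × 0.1 / (π × 0.875²) = 0.016630. Accumulating E over each segment gives final E = 1.1942.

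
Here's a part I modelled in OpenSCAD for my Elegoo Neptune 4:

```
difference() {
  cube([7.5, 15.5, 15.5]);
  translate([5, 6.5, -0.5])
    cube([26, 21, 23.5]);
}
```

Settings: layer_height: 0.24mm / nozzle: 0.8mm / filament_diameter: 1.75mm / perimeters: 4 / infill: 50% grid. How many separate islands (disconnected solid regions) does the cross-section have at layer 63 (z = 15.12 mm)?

At z = 15.12 mm: the cube is present — its section is the full 7.5×15.5 rectangle; the 26×21 cube at (5, 6.5) contributes its full rectangle; Taking the first minus the rest: starting from the 7.5×15.5 cube, the 26×21 cube at (5, 6.5) partially overlaps it — only the 22.50 mm² overlap (of its 546.00 mm²) is removed, clipping the outline — 1 connected region. Overall, the cross-section is a single solid region. Island count = 1.

1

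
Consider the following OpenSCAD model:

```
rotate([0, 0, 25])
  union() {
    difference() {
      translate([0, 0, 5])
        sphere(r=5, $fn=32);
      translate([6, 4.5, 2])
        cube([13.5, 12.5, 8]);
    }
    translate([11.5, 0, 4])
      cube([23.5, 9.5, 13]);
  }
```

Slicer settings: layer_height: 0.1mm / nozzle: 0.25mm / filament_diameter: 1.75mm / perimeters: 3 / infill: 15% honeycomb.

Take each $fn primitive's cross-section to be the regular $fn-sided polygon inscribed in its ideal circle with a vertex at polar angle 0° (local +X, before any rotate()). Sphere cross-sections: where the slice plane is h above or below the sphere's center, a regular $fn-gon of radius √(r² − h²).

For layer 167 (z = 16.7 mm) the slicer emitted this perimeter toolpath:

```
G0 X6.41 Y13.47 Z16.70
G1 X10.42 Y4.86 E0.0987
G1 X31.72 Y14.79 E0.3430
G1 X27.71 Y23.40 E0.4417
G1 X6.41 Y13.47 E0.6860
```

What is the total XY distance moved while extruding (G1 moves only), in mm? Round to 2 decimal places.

66.00 mm

Sum the Euclidean lengths of each G1 segment: total = 66.00 mm.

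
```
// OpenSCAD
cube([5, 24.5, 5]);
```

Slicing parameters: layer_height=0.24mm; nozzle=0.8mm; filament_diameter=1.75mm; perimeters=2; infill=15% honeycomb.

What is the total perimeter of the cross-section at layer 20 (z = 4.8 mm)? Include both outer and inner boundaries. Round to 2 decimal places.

59.00 mm

At z = 4.8 mm: the cube is present — its section is the full 5×24.5 rectangle (perimeter 59.00 mm). Overall, the cross-section is a single solid region. Total boundary length (outer) = 59.00 mm.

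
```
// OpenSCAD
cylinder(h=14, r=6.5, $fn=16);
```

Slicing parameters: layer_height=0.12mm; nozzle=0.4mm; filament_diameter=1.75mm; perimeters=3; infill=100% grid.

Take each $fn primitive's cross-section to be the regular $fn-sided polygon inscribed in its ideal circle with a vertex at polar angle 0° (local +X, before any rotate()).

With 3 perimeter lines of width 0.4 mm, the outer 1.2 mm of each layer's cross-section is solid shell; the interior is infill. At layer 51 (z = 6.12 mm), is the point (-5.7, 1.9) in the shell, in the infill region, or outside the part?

At z = 6.12 mm: the cylinder: section is a regular 16-gon, circumradius r=6.5. Overall, the cross-section is a single solid region. The nearest boundary edge runs (-6.01, 2.49)→(-6.50, 0.00); distance from the point to it = 0.41 mm. The point is inside the cross-section, 0.41 mm from the nearest boundary — within the 1.2 mm shell band (3 × 0.4).

shell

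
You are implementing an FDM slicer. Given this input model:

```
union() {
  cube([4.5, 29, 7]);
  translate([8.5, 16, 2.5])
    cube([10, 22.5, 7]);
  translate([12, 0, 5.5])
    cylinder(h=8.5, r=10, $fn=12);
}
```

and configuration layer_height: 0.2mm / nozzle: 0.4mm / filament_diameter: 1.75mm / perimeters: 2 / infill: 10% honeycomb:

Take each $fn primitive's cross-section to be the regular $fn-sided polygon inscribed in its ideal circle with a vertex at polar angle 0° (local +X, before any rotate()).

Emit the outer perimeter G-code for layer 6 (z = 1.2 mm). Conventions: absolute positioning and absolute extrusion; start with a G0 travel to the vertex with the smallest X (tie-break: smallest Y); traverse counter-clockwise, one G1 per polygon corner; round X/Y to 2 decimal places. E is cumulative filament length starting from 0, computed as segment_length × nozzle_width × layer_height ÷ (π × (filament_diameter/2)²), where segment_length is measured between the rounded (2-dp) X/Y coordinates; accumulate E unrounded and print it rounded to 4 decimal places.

At z = 1.2 mm: the cube (footprint 4.5×29) is included at this height; the cube at (8.5, 16) is absent (z outside [2.5, 9.5]); the cylinder at (12, 0) is not intersected at this z (z outside [5.5, 14]); Merging all regions: only the 4.5×29 cube is present, so the union is just that shape — 1 connected region. The outline is a single polygon with 4 vertices. Extrusion per mm of travel: 0.4 × 0.2 / (π × 0.875²) = 0.033260. Accumulating E over each segment gives final E = 2.2284.

G0 X0.00 Y0.00 Z1.20
G1 X4.50 Y0.00 E0.1497
G1 X4.50 Y29.00 E1.1142
G1 X0.00 Y29.00 E1.2639
G1 X0.00 Y0.00 E2.2284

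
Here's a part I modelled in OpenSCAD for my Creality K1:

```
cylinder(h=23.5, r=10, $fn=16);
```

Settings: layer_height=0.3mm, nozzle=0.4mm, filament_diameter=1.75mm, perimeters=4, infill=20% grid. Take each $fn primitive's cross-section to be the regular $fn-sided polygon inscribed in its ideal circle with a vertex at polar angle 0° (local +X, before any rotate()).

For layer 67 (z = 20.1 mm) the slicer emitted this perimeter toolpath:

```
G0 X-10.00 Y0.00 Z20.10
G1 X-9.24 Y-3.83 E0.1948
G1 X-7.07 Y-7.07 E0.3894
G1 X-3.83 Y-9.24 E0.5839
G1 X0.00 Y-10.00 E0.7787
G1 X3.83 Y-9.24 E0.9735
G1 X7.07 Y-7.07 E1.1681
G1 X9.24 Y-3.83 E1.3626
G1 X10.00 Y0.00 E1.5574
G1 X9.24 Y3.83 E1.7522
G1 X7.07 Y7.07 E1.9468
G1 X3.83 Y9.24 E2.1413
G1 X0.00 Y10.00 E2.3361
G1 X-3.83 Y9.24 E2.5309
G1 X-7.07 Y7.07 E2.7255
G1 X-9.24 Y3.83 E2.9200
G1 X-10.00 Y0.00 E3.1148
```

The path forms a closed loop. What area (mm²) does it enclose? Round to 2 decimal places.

306.19 mm²

Apply the shoelace formula to the sequence of (X, Y) vertices; enclosed area = 306.19 mm².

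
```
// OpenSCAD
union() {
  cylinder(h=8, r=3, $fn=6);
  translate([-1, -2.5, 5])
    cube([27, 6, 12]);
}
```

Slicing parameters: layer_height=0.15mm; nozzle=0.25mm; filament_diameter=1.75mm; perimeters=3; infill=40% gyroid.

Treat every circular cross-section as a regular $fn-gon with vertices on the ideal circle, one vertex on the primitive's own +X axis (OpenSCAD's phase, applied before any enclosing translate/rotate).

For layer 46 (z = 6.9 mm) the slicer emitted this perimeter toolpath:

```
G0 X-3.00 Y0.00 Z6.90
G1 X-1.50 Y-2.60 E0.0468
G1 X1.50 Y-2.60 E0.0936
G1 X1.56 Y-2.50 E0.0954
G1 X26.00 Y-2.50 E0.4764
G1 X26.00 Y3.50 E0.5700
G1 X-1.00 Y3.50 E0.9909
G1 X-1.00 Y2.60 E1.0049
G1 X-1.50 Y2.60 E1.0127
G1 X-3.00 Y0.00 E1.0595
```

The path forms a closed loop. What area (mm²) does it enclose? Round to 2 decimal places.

168.75 mm²

Apply the shoelace formula to the sequence of (X, Y) vertices; enclosed area = 168.75 mm².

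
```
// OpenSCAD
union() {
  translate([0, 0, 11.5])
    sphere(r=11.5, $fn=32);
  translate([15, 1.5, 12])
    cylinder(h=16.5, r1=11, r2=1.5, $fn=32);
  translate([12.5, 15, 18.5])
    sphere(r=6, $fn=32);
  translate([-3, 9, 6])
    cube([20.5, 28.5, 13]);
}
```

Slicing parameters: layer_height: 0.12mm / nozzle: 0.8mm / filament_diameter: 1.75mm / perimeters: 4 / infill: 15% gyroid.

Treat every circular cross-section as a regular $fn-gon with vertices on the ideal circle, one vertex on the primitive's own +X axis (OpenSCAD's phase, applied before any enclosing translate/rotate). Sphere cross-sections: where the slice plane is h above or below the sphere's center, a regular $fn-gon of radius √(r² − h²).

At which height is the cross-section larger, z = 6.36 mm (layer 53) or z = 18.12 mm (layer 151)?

layer 151 (z = 18.12 mm)

Layer 53 (z = 6.36): the r=11.5 sphere contributes a regular 32-gon of circumradius √(11.5²−5.14²) = 10.287 (area = (32/2)·10.287²·sin(360°/32) = 330.34 mm²); the cone at (15, 1.5) does not reach this height (z outside [12, 28.5]); the sphere at (12.5, 15) is absent (|z−center|=12.140 > r=6); the cube at (-3, 9) is present — its section is the full 20.5×28.5 rectangle (area 584.25 mm²); Combining (union): the regions partially overlap — summed areas 914.59 mm² minus the doubly-counted overlap 7.48 mm² gives 907.11 mm² — area = 907.11 mm². So its area = 907.11 mm². Layer 151 (z = 18.12): the sphere: section is a regular 32-gon, circumradius = √(r²−h²) = √(11.5²−6.62²) = 9.403 (area = (32/2)·9.403²·sin(360°/32) = 276.02 mm²); the cone at (15, 1.5) contributes a regular 32-gon of circumradius 7.476 (interpolated between r1=11 and r2=1.5 at t=0.371) (area = (32/2)·7.476²·sin(360°/32) = 174.48 mm²); the r=6 sphere at (12.5, 15) contributes a regular 32-gon of circumradius √(6²−0.38²) = 5.988 (area = (32/2)·5.988²·sin(360°/32) = 111.92 mm²); the 20.5×28.5 cube at (-3, 9) contributes its full rectangle (area 584.25 mm²); Taking the union: the regions partially overlap — summed areas 1146.66 mm² minus the doubly-counted overlap 117.71 mm² gives 1028.96 mm² — area = 1028.96 mm². So its area = 1028.96 mm². Layer 151 is larger (1028.96 vs 907.11 mm²).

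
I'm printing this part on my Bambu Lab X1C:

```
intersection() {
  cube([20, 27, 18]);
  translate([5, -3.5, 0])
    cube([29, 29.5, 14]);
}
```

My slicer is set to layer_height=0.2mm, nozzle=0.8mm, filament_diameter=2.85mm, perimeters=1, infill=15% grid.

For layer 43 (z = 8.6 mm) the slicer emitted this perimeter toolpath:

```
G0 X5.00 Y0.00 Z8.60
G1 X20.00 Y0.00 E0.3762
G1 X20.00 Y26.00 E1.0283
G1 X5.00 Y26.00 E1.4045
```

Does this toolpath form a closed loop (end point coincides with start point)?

Start point (G0): (5.00, 0.00). End point (last G1): the path does not return to the start — open.

no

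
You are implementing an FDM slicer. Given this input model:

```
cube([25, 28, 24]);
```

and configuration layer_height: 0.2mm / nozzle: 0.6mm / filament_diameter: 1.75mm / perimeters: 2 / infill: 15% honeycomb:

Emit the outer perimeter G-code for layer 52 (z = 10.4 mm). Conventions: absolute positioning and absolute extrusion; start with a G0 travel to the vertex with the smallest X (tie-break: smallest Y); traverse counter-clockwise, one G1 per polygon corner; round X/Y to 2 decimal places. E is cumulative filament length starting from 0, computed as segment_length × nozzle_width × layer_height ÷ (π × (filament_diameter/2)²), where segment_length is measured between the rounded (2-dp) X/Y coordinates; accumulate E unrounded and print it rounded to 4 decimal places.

At z = 10.4 mm: the cube is present — its section is the full 25×28 rectangle. The outline is a single polygon with 4 vertices. Extrusion per mm of travel: 0.6 × 0.2 / (π × 0.875²) = 0.049890. Accumulating E over each segment gives final E = 5.2884.

G0 X0.00 Y0.00 Z10.40
G1 X25.00 Y0.00 E1.2473
G1 X25.00 Y28.00 E2.6442
G1 X0.00 Y28.00 E3.8914
G1 X0.00 Y0.00 E5.2884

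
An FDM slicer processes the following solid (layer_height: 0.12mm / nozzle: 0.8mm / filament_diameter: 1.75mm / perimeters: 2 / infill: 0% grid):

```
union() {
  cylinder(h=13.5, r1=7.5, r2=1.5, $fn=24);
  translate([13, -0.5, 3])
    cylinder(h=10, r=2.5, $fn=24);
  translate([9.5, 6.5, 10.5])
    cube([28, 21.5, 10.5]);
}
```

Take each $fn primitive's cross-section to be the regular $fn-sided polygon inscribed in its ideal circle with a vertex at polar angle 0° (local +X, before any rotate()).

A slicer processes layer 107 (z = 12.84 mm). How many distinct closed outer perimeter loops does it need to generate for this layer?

At z = 12.84 mm: the cone contributes a regular 24-gon of circumradius 1.793 (interpolated between r1=7.5 and r2=1.5 at t=0.951); the r=2.5 cylinder at (13, -0.5) gives a regular 24-gon of circumradius 2.5 (constant along its height); the cube at (9.5, 6.5) is present — its section is the full 28×21.5 rectangle; Merging all regions: the 3 present regions are separate (no shared area or edge), so areas and boundary lengths simply add and each stays a separate island — 3 connected regions. The result has 3 disconnected regions.

3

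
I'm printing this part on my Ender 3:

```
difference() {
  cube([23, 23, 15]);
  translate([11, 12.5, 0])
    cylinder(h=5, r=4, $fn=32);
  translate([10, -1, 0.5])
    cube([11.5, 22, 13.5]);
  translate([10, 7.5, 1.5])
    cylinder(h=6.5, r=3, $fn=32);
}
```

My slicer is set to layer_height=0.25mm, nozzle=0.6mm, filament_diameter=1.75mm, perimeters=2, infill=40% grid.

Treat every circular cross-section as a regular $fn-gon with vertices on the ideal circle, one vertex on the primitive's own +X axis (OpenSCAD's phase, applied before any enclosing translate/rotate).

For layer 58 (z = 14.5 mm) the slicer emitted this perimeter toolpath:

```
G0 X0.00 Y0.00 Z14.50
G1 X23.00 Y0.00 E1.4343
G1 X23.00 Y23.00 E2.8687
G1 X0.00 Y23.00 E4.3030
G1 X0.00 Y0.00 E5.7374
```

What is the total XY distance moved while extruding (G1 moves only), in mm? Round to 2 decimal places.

Sum the Euclidean lengths of each G1 segment: total = 92.00 mm.

92.00 mm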